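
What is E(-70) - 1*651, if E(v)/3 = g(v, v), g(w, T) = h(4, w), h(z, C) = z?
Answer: -639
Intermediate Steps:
g(w, T) = 4
E(v) = 12 (E(v) = 3*4 = 12)
E(-70) - 1*651 = 12 - 1*651 = 12 - 651 = -639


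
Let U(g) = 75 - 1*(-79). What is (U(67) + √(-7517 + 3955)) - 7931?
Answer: -7777 + I*√3562 ≈ -7777.0 + 59.682*I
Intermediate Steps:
U(g) = 154 (U(g) = 75 + 79 = 154)
(U(67) + √(-7517 + 3955)) - 7931 = (154 + √(-7517 + 3955)) - 7931 = (154 + √(-3562)) - 7931 = (154 + I*√3562) - 7931 = -7777 + I*√3562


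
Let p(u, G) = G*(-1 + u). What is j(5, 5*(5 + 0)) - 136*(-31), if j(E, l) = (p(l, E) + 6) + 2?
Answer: 4344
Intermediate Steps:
j(E, l) = 8 + E*(-1 + l) (j(E, l) = (E*(-1 + l) + 6) + 2 = (6 + E*(-1 + l)) + 2 = 8 + E*(-1 + l))
j(5, 5*(5 + 0)) - 136*(-31) = (8 + 5*(-1 + 5*(5 + 0))) - 136*(-31) = (8 + 5*(-1 + 5*5)) + 4216 = (8 + 5*(-1 + 25)) + 4216 = (8 + 5*24) + 4216 = (8 + 120) + 4216 = 128 + 4216 = 4344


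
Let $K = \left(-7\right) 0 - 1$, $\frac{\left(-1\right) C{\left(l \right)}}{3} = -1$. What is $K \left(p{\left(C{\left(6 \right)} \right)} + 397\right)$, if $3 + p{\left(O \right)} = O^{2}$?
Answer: $-403$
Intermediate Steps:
$C{\left(l \right)} = 3$ ($C{\left(l \right)} = \left(-3\right) \left(-1\right) = 3$)
$K = -1$ ($K = 0 - 1 = -1$)
$p{\left(O \right)} = -3 + O^{2}$
$K \left(p{\left(C{\left(6 \right)} \right)} + 397\right) = - (\left(-3 + 3^{2}\right) + 397) = - (\left(-3 + 9\right) + 397) = - (6 + 397) = \left(-1\right) 403 = -403$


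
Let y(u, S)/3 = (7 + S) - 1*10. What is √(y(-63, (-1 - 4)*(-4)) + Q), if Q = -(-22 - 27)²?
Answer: 5*I*√94 ≈ 48.477*I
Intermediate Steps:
y(u, S) = -9 + 3*S (y(u, S) = 3*((7 + S) - 1*10) = 3*((7 + S) - 10) = 3*(-3 + S) = -9 + 3*S)
Q = -2401 (Q = -1*(-49)² = -1*2401 = -2401)
√(y(-63, (-1 - 4)*(-4)) + Q) = √((-9 + 3*((-1 - 4)*(-4))) - 2401) = √((-9 + 3*(-5*(-4))) - 2401) = √((-9 + 3*20) - 2401) = √((-9 + 60) - 2401) = √(51 - 2401) = √(-2350) = 5*I*√94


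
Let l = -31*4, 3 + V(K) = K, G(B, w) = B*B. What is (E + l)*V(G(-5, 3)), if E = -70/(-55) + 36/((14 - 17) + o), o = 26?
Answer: -61308/23 ≈ -2665.6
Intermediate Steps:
G(B, w) = B²
V(K) = -3 + K
l = -124
E = 718/253 (E = -70/(-55) + 36/((14 - 17) + 26) = -70*(-1/55) + 36/(-3 + 26) = 14/11 + 36/23 = 718/253 ≈ 2.8379)
(E + l)*V(G(-5, 3)) = (718/253 - 124)*(-3 + (-5)²) = -30654*(-3 + 25)/253 = -30654/253*22 = -61308/23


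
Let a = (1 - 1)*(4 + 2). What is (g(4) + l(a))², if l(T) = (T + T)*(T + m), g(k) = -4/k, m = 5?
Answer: 1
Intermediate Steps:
a = 0 (a = 0*6 = 0)
l(T) = 2*T*(5 + T) (l(T) = (T + T)*(T + 5) = (2*T)*(5 + T) = 2*T*(5 + T))
(g(4) + l(a))² = (-4/4 + 2*0*(5 + 0))² = (-4*¼ + 2*0*5)² = (-1 + 0)² = (-1)² = 1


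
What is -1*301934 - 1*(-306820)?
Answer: 4886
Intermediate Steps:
-1*301934 - 1*(-306820) = -301934 + 306820 = 4886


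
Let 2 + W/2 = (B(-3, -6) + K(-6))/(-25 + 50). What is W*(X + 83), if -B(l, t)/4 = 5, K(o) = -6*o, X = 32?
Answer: -1564/5 ≈ -312.80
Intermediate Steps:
B(l, t) = -20 (B(l, t) = -4*5 = -20)
W = -68/25 (W = -4 + 2*((-20 - 6*(-6))/(-25 + 50)) = -4 + 2*((-20 + 36)/25) = -4 + 2*(16*(1/25)) = -4 + 2*(16/25) = -4 + 32/25 = -68/25 ≈ -2.7200)
W*(X + 83) = -68*(32 + 83)/25 = -68/25*115 = -1564/5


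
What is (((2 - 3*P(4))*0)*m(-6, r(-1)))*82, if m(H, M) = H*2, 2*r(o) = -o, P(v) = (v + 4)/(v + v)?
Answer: 0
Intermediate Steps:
P(v) = (4 + v)/(2*v) (P(v) = (4 + v)/((2*v)) = (4 + v)*(1/(2*v)) = (4 + v)/(2*v))
r(o) = -o/2 (r(o) = (-o)/2 = -o/2)
m(H, M) = 2*H
(((2 - 3*P(4))*0)*m(-6, r(-1)))*82 = (((2 - 3*(4 + 4)/(2*4))*0)*(2*(-6)))*82 = (((2 - 3*8/(2*4))*0)*(-12))*82 = (((2 - 3*1)*0)*(-12))*82 = (((2 - 3)*0)*(-12))*82 = (-1*0*(-12))*82 = (0*(-12))*82 = 0*82 = 0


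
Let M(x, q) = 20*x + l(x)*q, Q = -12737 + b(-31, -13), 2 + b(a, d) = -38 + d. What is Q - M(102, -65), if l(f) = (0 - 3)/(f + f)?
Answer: -1008505/68 ≈ -14831.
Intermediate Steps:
b(a, d) = -40 + d (b(a, d) = -2 + (-38 + d) = -40 + d)
l(f) = -3/(2*f) (l(f) = -3*1/(2*f) = -3/(2*f))
Q = -12790 (Q = -12737 + (-40 - 13) = -12737 - 53 = -12790)
M(x, q) = 20*x - 3*q/(2*x) (M(x, q) = 20*x + (-3/(2*x))*q = 20*x - 3*q/(2*x))
Q - M(102, -65) = -12790 - (20*102 - 3/2*(-65)/102) = -12790 - (2040 - 3/2*(-65)*1/102) = -12790 - (2040 + 65/68) = -12790 - 1*138785/68 = -12790 - 138785/68 = -1008505/68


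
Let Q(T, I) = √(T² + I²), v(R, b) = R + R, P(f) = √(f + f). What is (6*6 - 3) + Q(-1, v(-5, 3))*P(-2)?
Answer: 33 + 2*I*√101 ≈ 33.0 + 20.1*I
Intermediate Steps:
P(f) = √2*√f (P(f) = √(2*f) = √2*√f)
v(R, b) = 2*R
Q(T, I) = √(I² + T²)
(6*6 - 3) + Q(-1, v(-5, 3))*P(-2) = (6*6 - 3) + √((2*(-5))² + (-1)²)*(√2*√(-2)) = (36 - 3) + √((-10)² + 1)*(√2*(I*√2)) = 33 + √(100 + 1)*(2*I) = 33 + √101*(2*I) = 33 + 2*I*√101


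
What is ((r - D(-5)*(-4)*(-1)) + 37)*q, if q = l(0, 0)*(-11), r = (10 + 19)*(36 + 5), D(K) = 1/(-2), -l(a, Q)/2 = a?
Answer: 0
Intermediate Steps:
l(a, Q) = -2*a
D(K) = -1/2
r = 1189 (r = 29*41 = 1189)
q = 0 (q = -2*0*(-11) = 0*(-11) = 0)
((r - D(-5)*(-4)*(-1)) + 37)*q = ((1189 - (-1/2*(-4))*(-1)) + 37)*0 = ((1189 - 2*(-1)) + 37)*0 = ((1189 - 1*(-2)) + 37)*0 = ((1189 + 2) + 37)*0 = (1191 + 37)*0 = 1228*0 = 0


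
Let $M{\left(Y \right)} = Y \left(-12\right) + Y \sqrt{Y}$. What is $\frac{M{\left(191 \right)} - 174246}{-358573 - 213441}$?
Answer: $\frac{88269}{286007} - \frac{191 \sqrt{191}}{572014} \approx 0.30401$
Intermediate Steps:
$M{\left(Y \right)} = Y^{\frac{3}{2}} - 12 Y$ ($M{\left(Y \right)} = - 12 Y + Y^{\frac{3}{2}} = Y^{\frac{3}{2}} - 12 Y$)
$\frac{M{\left(191 \right)} - 174246}{-358573 - 213441} = \frac{\left(191^{\frac{3}{2}} - 2292\right) - 174246}{-358573 - 213441} = \frac{\left(191 \sqrt{191} - 2292\right) - 174246}{-572014} = \left(\left(-2292 + 191 \sqrt{191}\right) - 174246\right) \left(- \frac{1}{572014}\right) = \left(-176538 + 191 \sqrt{191}\right) \left(- \frac{1}{572014}\right) = \frac{88269}{286007} - \frac{191 \sqrt{191}}{572014}$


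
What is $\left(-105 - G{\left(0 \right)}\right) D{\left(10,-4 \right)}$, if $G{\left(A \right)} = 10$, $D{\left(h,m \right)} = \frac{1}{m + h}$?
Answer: $- \frac{115}{6} \approx -19.167$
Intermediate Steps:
$D{\left(h,m \right)} = \frac{1}{h + m}$
$\left(-105 - G{\left(0 \right)}\right) D{\left(10,-4 \right)} = \frac{-105 - 10}{10 - 4} = \frac{-105 - 10}{6} = \left(-115\right) \frac{1}{6} = - \frac{115}{6}$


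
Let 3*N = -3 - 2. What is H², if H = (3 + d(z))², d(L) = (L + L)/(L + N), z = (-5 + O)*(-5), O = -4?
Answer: 18974736/28561 ≈ 664.36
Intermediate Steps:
N = -5/3 (N = (-3 - 2)/3 = (⅓)*(-5) = -5/3 ≈ -1.6667)
z = 45 (z = (-5 - 4)*(-5) = -9*(-5) = 45)
d(L) = 2*L/(-5/3 + L) (d(L) = (L + L)/(L - 5/3) = (2*L)/(-5/3 + L) = 2*L/(-5/3 + L))
H = 4356/169 (H = (3 + 6*45/(-5 + 3*45))² = (3 + 6*45/(-5 + 135))² = (3 + 6*45/130)² = (3 + 6*45*(1/130))² = (3 + 27/13)² = (66/13)² = 4356/169 ≈ 25.775)
H² = (4356/169)² = 18974736/28561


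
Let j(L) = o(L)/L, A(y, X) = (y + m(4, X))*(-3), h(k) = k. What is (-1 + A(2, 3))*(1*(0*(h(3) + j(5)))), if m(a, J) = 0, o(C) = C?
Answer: 0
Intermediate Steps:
A(y, X) = -3*y (A(y, X) = (y + 0)*(-3) = y*(-3) = -3*y)
j(L) = 1 (j(L) = L/L = 1)
(-1 + A(2, 3))*(1*(0*(h(3) + j(5)))) = (-1 - 3*2)*(1*(0*(3 + 1))) = (-1 - 6)*(1*(0*4)) = -7*0 = 0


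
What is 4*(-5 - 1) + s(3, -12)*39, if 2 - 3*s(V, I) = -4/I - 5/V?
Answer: 58/3 ≈ 19.333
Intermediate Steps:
s(V, I) = ⅔ + 4/(3*I) + 5/(3*V) (s(V, I) = ⅔ - (-4/I - 5/V)/3 = ⅔ - (-5/V - 4/I)/3 = ⅔ + (4/(3*I) + 5/(3*V)) = ⅔ + 4/(3*I) + 5/(3*V))
4*(-5 - 1) + s(3, -12)*39 = 4*(-5 - 1) + (⅔ + (4/3)/(-12) + (5/3)/3)*39 = 4*(-6) + (⅔ + (4/3)*(-1/12) + (5/3)*(⅓))*39 = -24 + (⅔ - ⅑ + 5/9)*39 = -24 + (10/9)*39 = -24 + 130/3 = 58/3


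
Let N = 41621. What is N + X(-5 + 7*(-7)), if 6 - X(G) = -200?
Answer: 41827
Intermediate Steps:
X(G) = 206 (X(G) = 6 - 1*(-200) = 6 + 200 = 206)
N + X(-5 + 7*(-7)) = 41621 + 206 = 41827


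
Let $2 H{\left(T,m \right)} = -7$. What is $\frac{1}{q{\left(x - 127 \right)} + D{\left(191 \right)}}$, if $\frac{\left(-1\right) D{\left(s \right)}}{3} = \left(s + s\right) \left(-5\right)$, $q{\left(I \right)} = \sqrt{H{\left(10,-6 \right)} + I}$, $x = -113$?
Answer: $\frac{11460}{65666287} - \frac{i \sqrt{974}}{65666287} \approx 0.00017452 - 4.7527 \cdot 10^{-7} i$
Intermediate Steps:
$H{\left(T,m \right)} = - \frac{7}{2}$ ($H{\left(T,m \right)} = \frac{1}{2} \left(-7\right) = - \frac{7}{2}$)
$q{\left(I \right)} = \sqrt{- \frac{7}{2} + I}$
$D{\left(s \right)} = 30 s$ ($D{\left(s \right)} = - 3 \left(s + s\right) \left(-5\right) = - 3 \cdot 2 s \left(-5\right) = - 3 \left(- 10 s\right) = 30 s$)
$\frac{1}{q{\left(x - 127 \right)} + D{\left(191 \right)}} = \frac{1}{\frac{\sqrt{-14 + 4 \left(-113 - 127\right)}}{2} + 30 \cdot 191} = \frac{1}{\frac{\sqrt{-14 + 4 \left(-113 - 127\right)}}{2} + 5730} = \frac{1}{\frac{\sqrt{-14 + 4 \left(-240\right)}}{2} + 5730} = \frac{1}{\frac{\sqrt{-14 - 960}}{2} + 5730} = \frac{1}{\frac{\sqrt{-974}}{2} + 5730} = \frac{1}{\frac{i \sqrt{974}}{2} + 5730} = \frac{1}{5730 + \frac{i \sqrt{974}}{2}}$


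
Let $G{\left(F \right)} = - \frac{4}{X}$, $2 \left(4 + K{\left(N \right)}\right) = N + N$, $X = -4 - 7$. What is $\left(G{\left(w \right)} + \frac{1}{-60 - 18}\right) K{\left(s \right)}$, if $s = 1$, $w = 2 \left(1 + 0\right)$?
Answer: $- \frac{301}{286} \approx -1.0524$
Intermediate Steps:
$X = -11$ ($X = -4 - 7 = -11$)
$w = 2$ ($w = 2 \cdot 1 = 2$)
$K{\left(N \right)} = -4 + N$ ($K{\left(N \right)} = -4 + \frac{N + N}{2} = -4 + \frac{2 N}{2} = -4 + N$)
$G{\left(F \right)} = \frac{4}{11}$ ($G{\left(F \right)} = - \frac{4}{-11} = \left(-4\right) \left(- \frac{1}{11}\right) = \frac{4}{11}$)
$\left(G{\left(w \right)} + \frac{1}{-60 - 18}\right) K{\left(s \right)} = \left(\frac{4}{11} + \frac{1}{-60 - 18}\right) \left(-4 + 1\right) = \left(\frac{4}{11} + \frac{1}{-78}\right) \left(-3\right) = \left(\frac{4}{11} - \frac{1}{78}\right) \left(-3\right) = \frac{301}{858} \left(-3\right) = - \frac{301}{286}$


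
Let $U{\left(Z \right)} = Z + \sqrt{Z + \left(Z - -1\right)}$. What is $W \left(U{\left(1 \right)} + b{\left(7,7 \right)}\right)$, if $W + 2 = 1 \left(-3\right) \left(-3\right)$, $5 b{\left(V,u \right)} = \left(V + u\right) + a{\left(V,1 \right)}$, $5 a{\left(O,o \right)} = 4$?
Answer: $\frac{693}{25} + 7 \sqrt{3} \approx 39.844$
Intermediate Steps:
$a{\left(O,o \right)} = \frac{4}{5}$ ($a{\left(O,o \right)} = \frac{1}{5} \cdot 4 = \frac{4}{5}$)
$b{\left(V,u \right)} = \frac{4}{25} + \frac{V}{5} + \frac{u}{5}$ ($b{\left(V,u \right)} = \frac{\left(V + u\right) + \frac{4}{5}}{5} = \frac{\frac{4}{5} + V + u}{5} = \frac{4}{25} + \frac{V}{5} + \frac{u}{5}$)
$U{\left(Z \right)} = Z + \sqrt{1 + 2 Z}$ ($U{\left(Z \right)} = Z + \sqrt{Z + \left(Z + 1\right)} = Z + \sqrt{Z + \left(1 + Z\right)} = Z + \sqrt{1 + 2 Z}$)
$W = 7$ ($W = -2 + 1 \left(-3\right) \left(-3\right) = -2 - -9 = -2 + 9 = 7$)
$W \left(U{\left(1 \right)} + b{\left(7,7 \right)}\right) = 7 \left(\left(1 + \sqrt{1 + 2 \cdot 1}\right) + \left(\frac{4}{25} + \frac{1}{5} \cdot 7 + \frac{1}{5} \cdot 7\right)\right) = 7 \left(\left(1 + \sqrt{1 + 2}\right) + \left(\frac{4}{25} + \frac{7}{5} + \frac{7}{5}\right)\right) = 7 \left(\left(1 + \sqrt{3}\right) + \frac{74}{25}\right) = 7 \left(\frac{99}{25} + \sqrt{3}\right) = \frac{693}{25} + 7 \sqrt{3}$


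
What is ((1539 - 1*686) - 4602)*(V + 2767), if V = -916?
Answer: -6939399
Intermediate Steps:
((1539 - 1*686) - 4602)*(V + 2767) = ((1539 - 1*686) - 4602)*(-916 + 2767) = ((1539 - 686) - 4602)*1851 = (853 - 4602)*1851 = -3749*1851 = -6939399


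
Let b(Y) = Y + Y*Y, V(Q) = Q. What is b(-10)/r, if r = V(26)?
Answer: 45/13 ≈ 3.4615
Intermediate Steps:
b(Y) = Y + Y²
r = 26
b(-10)/r = -10*(1 - 10)/26 = -10*(-9)*(1/26) = 90*(1/26) = 45/13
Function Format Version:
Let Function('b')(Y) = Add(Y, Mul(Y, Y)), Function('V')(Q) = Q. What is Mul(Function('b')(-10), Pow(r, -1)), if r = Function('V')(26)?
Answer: Rational(45, 13) ≈ 3.4615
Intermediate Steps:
Function('b')(Y) = Add(Y, Pow(Y, 2))
r = 26
Mul(Function('b')(-10), Pow(r, -1)) = Mul(Mul(-10, Add(1, -10)), Pow(26, -1)) = Mul(Mul(-10, -9), Rational(1, 26)) = Mul(90, Rational(1, 26)) = Rational(45, 13)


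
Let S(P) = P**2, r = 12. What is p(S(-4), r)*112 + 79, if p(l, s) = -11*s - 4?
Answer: -15153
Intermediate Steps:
p(l, s) = -4 - 11*s
p(S(-4), r)*112 + 79 = (-4 - 11*12)*112 + 79 = (-4 - 132)*112 + 79 = -136*112 + 79 = -15232 + 79 = -15153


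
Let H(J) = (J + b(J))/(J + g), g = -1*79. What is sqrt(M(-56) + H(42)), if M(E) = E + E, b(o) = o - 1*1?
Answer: I*sqrt(156399)/37 ≈ 10.688*I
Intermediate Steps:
b(o) = -1 + o (b(o) = o - 1 = -1 + o)
M(E) = 2*E
g = -79
H(J) = (-1 + 2*J)/(-79 + J) (H(J) = (J + (-1 + J))/(J - 79) = (-1 + 2*J)/(-79 + J))
sqrt(M(-56) + H(42)) = sqrt(2*(-56) + (-1 + 2*42)/(-79 + 42)) = sqrt(-112 + (-1 + 84)/(-37)) = sqrt(-112 - 1/37*83) = sqrt(-112 - 83/37) = sqrt(-4227/37) = I*sqrt(156399)/37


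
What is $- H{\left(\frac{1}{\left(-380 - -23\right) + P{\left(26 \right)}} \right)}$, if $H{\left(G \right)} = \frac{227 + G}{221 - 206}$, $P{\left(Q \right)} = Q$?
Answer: $- \frac{75136}{4965} \approx -15.133$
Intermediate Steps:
$H{\left(G \right)} = \frac{227}{15} + \frac{G}{15}$ ($H{\left(G \right)} = \frac{227 + G}{15} = \left(227 + G\right) \frac{1}{15} = \frac{227}{15} + \frac{G}{15}$)
$- H{\left(\frac{1}{\left(-380 - -23\right) + P{\left(26 \right)}} \right)} = - (\frac{227}{15} + \frac{1}{15 \left(\left(-380 - -23\right) + 26\right)}) = - (\frac{227}{15} + \frac{1}{15 \left(\left(-380 + 23\right) + 26\right)}) = - (\frac{227}{15} + \frac{1}{15 \left(-357 + 26\right)}) = - (\frac{227}{15} + \frac{1}{15 \left(-331\right)}) = - (\frac{227}{15} + \frac{1}{15} \left(- \frac{1}{331}\right)) = - (\frac{227}{15} - \frac{1}{4965}) = \left(-1\right) \frac{75136}{4965} = - \frac{75136}{4965}$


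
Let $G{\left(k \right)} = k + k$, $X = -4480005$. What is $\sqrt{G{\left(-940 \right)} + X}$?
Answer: $i \sqrt{4481885} \approx 2117.0 i$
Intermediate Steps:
$G{\left(k \right)} = 2 k$
$\sqrt{G{\left(-940 \right)} + X} = \sqrt{2 \left(-940\right) - 4480005} = \sqrt{-1880 - 4480005} = \sqrt{-4481885} = i \sqrt{4481885}$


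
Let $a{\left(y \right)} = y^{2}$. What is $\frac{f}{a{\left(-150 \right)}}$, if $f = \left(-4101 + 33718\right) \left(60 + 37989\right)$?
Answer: $\frac{375632411}{7500} \approx 50084.0$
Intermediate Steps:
$f = 1126897233$ ($f = 29617 \cdot 38049 = 1126897233$)
$\frac{f}{a{\left(-150 \right)}} = \frac{1126897233}{\left(-150\right)^{2}} = \frac{1126897233}{22500} = 1126897233 \cdot \frac{1}{22500} = \frac{375632411}{7500}$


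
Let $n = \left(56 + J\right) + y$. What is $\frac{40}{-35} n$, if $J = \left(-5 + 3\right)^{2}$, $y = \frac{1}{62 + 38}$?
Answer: $- \frac{12002}{175} \approx -68.583$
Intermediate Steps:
$y = \frac{1}{100} \approx 0.01$
$J = 4$ ($J = \left(-2\right)^{2} = 4$)
$n = \frac{6001}{100}$ ($n = \left(56 + 4\right) + \frac{1}{100} = 60 + \frac{1}{100} = \frac{6001}{100} \approx 60.01$)
$\frac{40}{-35} n = \frac{40}{-35} \cdot \frac{6001}{100} = 40 \left(- \frac{1}{35}\right) \frac{6001}{100} = \left(- \frac{8}{7}\right) \frac{6001}{100} = - \frac{12002}{175}$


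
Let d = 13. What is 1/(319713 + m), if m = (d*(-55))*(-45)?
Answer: 1/351888 ≈ 2.8418e-6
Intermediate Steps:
m = 32175 (m = (13*(-55))*(-45) = -715*(-45) = 32175)
1/(319713 + m) = 1/(319713 + 32175) = 1/351888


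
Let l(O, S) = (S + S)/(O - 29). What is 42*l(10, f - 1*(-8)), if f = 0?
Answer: -672/19 ≈ -35.368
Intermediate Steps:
l(O, S) = 2*S/(-29 + O) (l(O, S) = (2*S)/(-29 + O) = 2*S/(-29 + O))
42*l(10, f - 1*(-8)) = 42*(2*(0 - 1*(-8))/(-29 + 10)) = 42*(2*(0 + 8)/(-19)) = 42*(2*8*(-1/19)) = 42*(-16/19) = -672/19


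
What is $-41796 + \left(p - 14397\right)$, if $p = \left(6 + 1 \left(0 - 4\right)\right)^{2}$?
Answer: $-56189$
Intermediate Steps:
$p = 4$ ($p = \left(6 + 1 \left(0 - 4\right)\right)^{2} = \left(6 + 1 \left(-4\right)\right)^{2} = \left(6 - 4\right)^{2} = 2^{2} = 4$)
$-41796 + \left(p - 14397\right) = -41796 + \left(4 - 14397\right) = -41796 - 14393 = -56189$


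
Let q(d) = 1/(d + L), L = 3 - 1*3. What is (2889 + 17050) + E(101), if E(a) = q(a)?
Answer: 2013840/101 ≈ 19939.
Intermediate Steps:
L = 0 (L = 3 - 3 = 0)
q(d) = 1/d (q(d) = 1/(d + 0) = 1/d)
E(a) = 1/a
(2889 + 17050) + E(101) = (2889 + 17050) + 1/101 = 19939 + 1/101 = 2013840/101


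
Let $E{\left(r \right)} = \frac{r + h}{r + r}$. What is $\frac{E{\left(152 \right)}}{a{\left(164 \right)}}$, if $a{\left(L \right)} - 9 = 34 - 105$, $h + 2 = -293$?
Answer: $\frac{143}{18848} \approx 0.007587$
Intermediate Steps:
$h = -295$ ($h = -2 - 293 = -295$)
$a{\left(L \right)} = -62$ ($a{\left(L \right)} = 9 + \left(34 - 105\right) = 9 - 71 = -62$)
$E{\left(r \right)} = \frac{-295 + r}{2 r}$ ($E{\left(r \right)} = \frac{r - 295}{r + r} = \frac{-295 + r}{2 r}$)
$\frac{E{\left(152 \right)}}{a{\left(164 \right)}} = \frac{\frac{1}{2} \cdot \frac{1}{152} \left(-295 + 152\right)}{-62} = \frac{1}{2} \cdot \frac{1}{152} \left(-143\right) \left(- \frac{1}{62}\right) = \left(- \frac{143}{304}\right) \left(- \frac{1}{62}\right) = \frac{143}{18848}$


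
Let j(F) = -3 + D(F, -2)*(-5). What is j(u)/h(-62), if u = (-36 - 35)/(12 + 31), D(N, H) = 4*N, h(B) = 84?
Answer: 1291/3612 ≈ 0.35742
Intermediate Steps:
u = -71/43 ≈ -1.6512
j(F) = -3 - 20*F (j(F) = -3 + (4*F)*(-5) = -3 - 20*F)
j(u)/h(-62) = (-3 - 20*(-71/43))/84 = (-3 + 1420/43)*(1/84) = (1291/43)*(1/84) = 1291/3612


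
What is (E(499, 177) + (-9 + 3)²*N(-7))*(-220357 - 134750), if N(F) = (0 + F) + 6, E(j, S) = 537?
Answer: -177908607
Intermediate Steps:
N(F) = 6 + F (N(F) = F + 6 = 6 + F)
(E(499, 177) + (-9 + 3)²*N(-7))*(-220357 - 134750) = (537 + (-9 + 3)²*(6 - 7))*(-220357 - 134750) = (537 + (-6)²*(-1))*(-355107) = (537 + 36*(-1))*(-355107) = (537 - 36)*(-355107) = 501*(-355107) = -177908607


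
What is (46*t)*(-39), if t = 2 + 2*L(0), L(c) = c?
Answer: -3588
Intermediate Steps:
t = 2 (t = 2 + 2*0 = 2 + 0 = 2)
(46*t)*(-39) = (46*2)*(-39) = 92*(-39) = -3588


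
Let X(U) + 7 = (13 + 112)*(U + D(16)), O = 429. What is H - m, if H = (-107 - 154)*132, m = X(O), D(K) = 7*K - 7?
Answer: -101195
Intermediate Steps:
D(K) = -7 + 7*K
X(U) = 13118 + 125*U (X(U) = -7 + (13 + 112)*(U + (-7 + 7*16)) = -7 + 125*(U + (-7 + 112)) = -7 + 125*(U + 105) = -7 + 125*(105 + U) = -7 + (13125 + 125*U) = 13118 + 125*U)
m = 66743 (m = 13118 + 125*429 = 13118 + 53625 = 66743)
H = -34452 (H = -261*132 = -34452)
H - m = -34452 - 1*66743 = -34452 - 66743 = -101195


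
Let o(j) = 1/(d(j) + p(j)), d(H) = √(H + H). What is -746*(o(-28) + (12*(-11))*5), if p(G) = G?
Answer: 7385773/15 + 373*I*√14/210 ≈ 4.9239e+5 + 6.6459*I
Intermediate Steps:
d(H) = √2*√H (d(H) = √(2*H) = √2*√H)
o(j) = 1/(j + √2*√j) (o(j) = 1/(√2*√j + j) = 1/(j + √2*√j))
-746*(o(-28) + (12*(-11))*5) = -746*(1/(-28 + √2*√(-28)) + (12*(-11))*5) = -746*(1/(-28 + √2*(2*I*√7)) - 132*5) = -746*(1/(-28 + 2*I*√14) - 660) = -746*(-660 + 1/(-28 + 2*I*√14)) = 492360 - 746/(-28 + 2*I*√14)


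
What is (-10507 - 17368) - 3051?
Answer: -30926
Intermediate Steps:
(-10507 - 17368) - 3051 = -27875 - 3051 = -30926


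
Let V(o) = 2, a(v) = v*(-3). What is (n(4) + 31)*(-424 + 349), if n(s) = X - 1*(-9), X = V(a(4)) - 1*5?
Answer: -2775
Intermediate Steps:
a(v) = -3*v
X = -3 (X = 2 - 1*5 = 2 - 5 = -3)
n(s) = 6 (n(s) = -3 - 1*(-9) = -3 + 9 = 6)
(n(4) + 31)*(-424 + 349) = (6 + 31)*(-424 + 349) = 37*(-75) = -2775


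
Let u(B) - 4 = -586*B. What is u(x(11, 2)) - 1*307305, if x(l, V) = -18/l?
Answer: -3369763/11 ≈ -3.0634e+5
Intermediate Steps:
u(B) = 4 - 586*B
u(x(11, 2)) - 1*307305 = (4 - (-10548)/11) - 1*307305 = (4 - (-10548)/11) - 307305 = (4 - 586*(-18/11)) - 307305 = (4 + 10548/11) - 307305 = 10592/11 - 307305 = -3369763/11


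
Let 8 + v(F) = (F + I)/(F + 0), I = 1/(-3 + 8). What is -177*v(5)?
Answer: 30798/25 ≈ 1231.9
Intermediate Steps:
I = ⅕ (I = 1/5 = ⅕ ≈ 0.20000)
v(F) = -8 + (⅕ + F)/F (v(F) = -8 + (F + ⅕)/(F + 0) = -8 + (⅕ + F)/F)
-177*v(5) = -177*(-7 + (⅕)/5) = -177*(-7 + (⅕)*(⅕)) = -177*(-7 + 1/25) = -177*(-174/25) = 30798/25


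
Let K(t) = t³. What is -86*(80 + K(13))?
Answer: -195822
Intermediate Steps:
-86*(80 + K(13)) = -86*(80 + 13³) = -86*(80 + 2197) = -86*2277 = -195822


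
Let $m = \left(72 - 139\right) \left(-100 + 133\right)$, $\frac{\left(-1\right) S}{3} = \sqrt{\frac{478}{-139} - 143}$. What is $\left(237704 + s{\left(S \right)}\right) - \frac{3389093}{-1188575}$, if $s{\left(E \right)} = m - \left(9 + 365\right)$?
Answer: $\frac{279459954518}{1188575} \approx 2.3512 \cdot 10^{5}$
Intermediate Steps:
$S = - \frac{3 i \sqrt{2829345}}{139}$ ($S = - 3 \sqrt{\frac{478}{-139} - 143} = - 3 \sqrt{478 \left(- \frac{1}{139}\right) - 143} = - 3 \sqrt{- \frac{478}{139} - 143} = - 3 \sqrt{- \frac{20355}{139}} = - 3 \frac{i \sqrt{2829345}}{139} = - \frac{3 i \sqrt{2829345}}{139} \approx - 36.304 i$)
$m = -2211$ ($m = \left(-67\right) 33 = -2211$)
$s{\left(E \right)} = -2585$ ($s{\left(E \right)} = -2211 - \left(9 + 365\right) = -2211 - 374 = -2585$)
$\left(237704 + s{\left(S \right)}\right) - \frac{3389093}{-1188575} = \left(237704 - 2585\right) - \frac{3389093}{-1188575} = 235119 - 3389093 \left(- \frac{1}{1188575}\right) = 235119 - - \frac{3389093}{1188575} = 235119 + \frac{3389093}{1188575} = \frac{279459954518}{1188575}$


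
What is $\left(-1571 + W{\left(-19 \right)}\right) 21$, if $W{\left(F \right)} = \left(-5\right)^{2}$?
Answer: $-32466$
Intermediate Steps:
$W{\left(F \right)} = 25$
$\left(-1571 + W{\left(-19 \right)}\right) 21 = \left(-1571 + 25\right) 21 = \left(-1546\right) 21 = -32466$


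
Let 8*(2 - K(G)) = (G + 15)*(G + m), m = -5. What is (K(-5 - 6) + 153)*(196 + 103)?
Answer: 48737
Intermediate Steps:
K(G) = 2 - (-5 + G)*(15 + G)/8 (K(G) = 2 - (G + 15)*(G - 5)/8 = 2 - (15 + G)*(-5 + G)/8 = 2 - (-5 + G)*(15 + G)/8)
(K(-5 - 6) + 153)*(196 + 103) = ((91/8 - 5*(-5 - 6)/4 - (-5 - 6)**2/8) + 153)*(196 + 103) = ((91/8 - 5/4*(-11) - 1/8*(-11)**2) + 153)*299 = ((91/8 + 55/4 - 1/8*121) + 153)*299 = ((91/8 + 55/4 - 121/8) + 153)*299 = (10 + 153)*299 = 163*299 = 48737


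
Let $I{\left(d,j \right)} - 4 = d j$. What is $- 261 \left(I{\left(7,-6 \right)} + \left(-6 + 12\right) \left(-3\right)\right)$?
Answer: $14616$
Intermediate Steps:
$I{\left(d,j \right)} = 4 + d j$
$- 261 \left(I{\left(7,-6 \right)} + \left(-6 + 12\right) \left(-3\right)\right) = - 261 \left(\left(4 + 7 \left(-6\right)\right) + \left(-6 + 12\right) \left(-3\right)\right) = - 261 \left(\left(4 - 42\right) + 6 \left(-3\right)\right) = - 261 \left(-38 - 18\right) = \left(-261\right) \left(-56\right) = 14616$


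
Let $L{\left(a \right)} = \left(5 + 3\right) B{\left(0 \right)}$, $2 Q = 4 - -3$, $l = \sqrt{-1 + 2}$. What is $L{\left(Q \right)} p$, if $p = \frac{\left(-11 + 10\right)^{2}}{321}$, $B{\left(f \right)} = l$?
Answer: $\frac{8}{321} \approx 0.024922$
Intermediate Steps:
$l = 1$ ($l = \sqrt{1} = 1$)
$B{\left(f \right)} = 1$
$Q = \frac{7}{2}$ ($Q = \frac{4 - -3}{2} = \frac{4 + 3}{2} = \frac{1}{2} \cdot 7 = \frac{7}{2} \approx 3.5$)
$L{\left(a \right)} = 8$ ($L{\left(a \right)} = \left(5 + 3\right) 1 = 8 \cdot 1 = 8$)
$p = \frac{1}{321}$ ($p = \left(-1\right)^{2} \cdot \frac{1}{321} = 1 \cdot \frac{1}{321} = \frac{1}{321} \approx 0.0031153$)
$L{\left(Q \right)} p = 8 \cdot \frac{1}{321} = \frac{8}{321}$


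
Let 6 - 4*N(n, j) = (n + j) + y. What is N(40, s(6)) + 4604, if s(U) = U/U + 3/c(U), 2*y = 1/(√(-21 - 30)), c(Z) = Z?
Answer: 36761/8 + I*√51/408 ≈ 4595.1 + 0.017503*I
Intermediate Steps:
y = -I*√51/102 (y = 1/(2*(√(-21 - 30))) = 1/(2*(√(-51))) = 1/(2*((I*√51))) = (-I*√51/51)/2 = -I*√51/102 ≈ -0.070014*I)
s(U) = 1 + 3/U (s(U) = U/U + 3/U = 1 + 3/U)
N(n, j) = 3/2 - j/4 - n/4 + I*√51/408 (N(n, j) = 3/2 - ((n + j) - I*√51/102)/4 = 3/2 - ((j + n) - I*√51/102)/4 = 3/2 - (j + n - I*√51/102)/4 = 3/2 + (-j/4 - n/4 + I*√51/408) = 3/2 - j/4 - n/4 + I*√51/408)
N(40, s(6)) + 4604 = (3/2 - (3 + 6)/(4*6) - ¼*40 + I*√51/408) + 4604 = (3/2 - 9/24 - 10 + I*√51/408) + 4604 = (3/2 - ¼*3/2 - 10 + I*√51/408) + 4604 = (3/2 - 3/8 - 10 + I*√51/408) + 4604 = (-71/8 + I*√51/408) + 4604 = 36761/8 + I*√51/408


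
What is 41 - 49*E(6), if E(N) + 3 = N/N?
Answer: 139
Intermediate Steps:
E(N) = -2 (E(N) = -3 + N/N = -3 + 1 = -2)
41 - 49*E(6) = 41 - 49*(-2) = 41 + 98 = 139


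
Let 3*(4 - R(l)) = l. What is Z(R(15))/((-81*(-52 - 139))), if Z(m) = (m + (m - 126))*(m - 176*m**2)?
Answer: 7552/5157 ≈ 1.4644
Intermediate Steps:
R(l) = 4 - l/3
Z(m) = (-126 + 2*m)*(m - 176*m**2) (Z(m) = (m + (-126 + m))*(m - 176*m**2) = (-126 + 2*m)*(m - 176*m**2))
Z(R(15))/((-81*(-52 - 139))) = (2*(4 - 1/3*15)*(-63 - 176*(4 - 1/3*15)**2 + 11089*(4 - 1/3*15)))/((-81*(-52 - 139))) = (2*(4 - 5)*(-63 - 176*(4 - 5)**2 + 11089*(4 - 5)))/((-81*(-191))) = (2*(-1)*(-63 - 176*(-1)**2 + 11089*(-1)))/15471 = (2*(-1)*(-63 - 176*1 - 11089))*(1/15471) = (2*(-1)*(-63 - 176 - 11089))*(1/15471) = (2*(-1)*(-11328))*(1/15471) = 22656*(1/15471) = 7552/5157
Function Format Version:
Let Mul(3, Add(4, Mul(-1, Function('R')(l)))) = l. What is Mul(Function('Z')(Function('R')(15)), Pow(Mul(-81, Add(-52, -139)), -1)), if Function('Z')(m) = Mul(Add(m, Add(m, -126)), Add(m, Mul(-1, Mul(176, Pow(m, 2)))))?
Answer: Rational(7552, 5157) ≈ 1.4644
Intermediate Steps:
Function('R')(l) = Add(4, Mul(Rational(-1, 3), l))
Function('Z')(m) = Mul(Add(-126, Mul(2, m)), Add(m, Mul(-176, Pow(m, 2)))) (Function('Z')(m) = Mul(Add(m, Add(-126, m)), Add(m, Mul(-176, Pow(m, 2)))) = Mul(Add(-126, Mul(2, m)), Add(m, Mul(-176, Pow(m, 2)))))
Mul(Function('Z')(Function('R')(15)), Pow(Mul(-81, Add(-52, -139)), -1)) = Mul(Mul(2, Add(4, Mul(Rational(-1, 3), 15)), Add(-63, Mul(-176, Pow(Add(4, Mul(Rational(-1, 3), 15)), 2)), Mul(11089, Add(4, Mul(Rational(-1, 3), 15))))), Pow(Mul(-81, Add(-52, -139)), -1)) = Mul(Mul(2, Add(4, -5), Add(-63, Mul(-176, Pow(Add(4, -5), 2)), Mul(11089, Add(4, -5)))), Pow(Mul(-81, -191), -1)) = Mul(Mul(2, -1, Add(-63, Mul(-176, Pow(-1, 2)), Mul(11089, -1))), Pow(15471, -1)) = Mul(Mul(2, -1, Add(-63, Mul(-176, 1), -11089)), Rational(1, 15471)) = Mul(Mul(2, -1, Add(-63, -176, -11089)), Rational(1, 15471)) = Mul(Mul(2, -1, -11328), Rational(1, 15471)) = Mul(22656, Rational(1, 15471)) = Rational(7552, 5157)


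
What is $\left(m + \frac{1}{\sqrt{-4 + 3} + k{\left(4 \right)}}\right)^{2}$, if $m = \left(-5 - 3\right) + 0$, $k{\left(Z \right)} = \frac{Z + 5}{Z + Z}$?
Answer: $\frac{1179648}{21025} + \frac{139264 i}{21025} \approx 56.107 + 6.6237 i$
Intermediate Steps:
$k{\left(Z \right)} = \frac{5 + Z}{2 Z}$
$m = -8$ ($m = -8 + 0 = -8$)
$\left(m + \frac{1}{\sqrt{-4 + 3} + k{\left(4 \right)}}\right)^{2} = \left(-8 + \frac{1}{\sqrt{-4 + 3} + \frac{5 + 4}{2 \cdot 4}}\right)^{2} = \left(-8 + \frac{1}{\sqrt{-1} + \frac{1}{2} \cdot \frac{1}{4} \cdot 9}\right)^{2} = \left(-8 + \frac{1}{i + \frac{9}{8}}\right)^{2} = \left(-8 + \frac{1}{\frac{9}{8} + i}\right)^{2} = \left(-8 + \frac{64 \left(\frac{9}{8} - i\right)}{145}\right)^{2}$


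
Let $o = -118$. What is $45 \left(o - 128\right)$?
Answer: $-11070$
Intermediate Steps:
$45 \left(o - 128\right) = 45 \left(-118 - 128\right) = 45 \left(-246\right) = -11070$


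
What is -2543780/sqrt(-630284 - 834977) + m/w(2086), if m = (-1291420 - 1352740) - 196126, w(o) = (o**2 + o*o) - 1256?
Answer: -473381/1450256 + 2543780*I*sqrt(1465261)/1465261 ≈ -0.32641 + 2101.5*I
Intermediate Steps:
w(o) = -1256 + 2*o**2 (w(o) = (o**2 + o**2) - 1256 = 2*o**2 - 1256 = -1256 + 2*o**2)
m = -2840286 (m = -2644160 - 196126 = -2840286)
-2543780/sqrt(-630284 - 834977) + m/w(2086) = -2543780/sqrt(-630284 - 834977) - 2840286/(-1256 + 2*2086**2) = -2543780*(-I*sqrt(1465261)/1465261) - 2840286/(-1256 + 2*4351396) = -2543780*(-I*sqrt(1465261)/1465261) - 2840286/(-1256 + 8702792) = -(-2543780)*I*sqrt(1465261)/1465261 - 2840286/8701536 = 2543780*I*sqrt(1465261)/1465261 - 2840286*1/8701536 = 2543780*I*sqrt(1465261)/1465261 - 473381/1450256 = -473381/1450256 + 2543780*I*sqrt(1465261)/1465261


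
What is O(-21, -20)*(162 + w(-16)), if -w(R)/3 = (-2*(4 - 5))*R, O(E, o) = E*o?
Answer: 108360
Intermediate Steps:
w(R) = -6*R (w(R) = -3*(-2*(4 - 5))*R = -3*(-2*(-1))*R = -6*R)
O(-21, -20)*(162 + w(-16)) = (-21*(-20))*(162 - 6*(-16)) = 420*(162 + 96) = 420*258 = 108360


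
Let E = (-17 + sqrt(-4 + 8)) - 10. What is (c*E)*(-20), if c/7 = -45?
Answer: -157500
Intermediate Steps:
c = -315 (c = 7*(-45) = -315)
E = -25 (E = (-17 + sqrt(4)) - 10 = (-17 + 2) - 10 = -15 - 10 = -25)
(c*E)*(-20) = -315*(-25)*(-20) = 7875*(-20) = -157500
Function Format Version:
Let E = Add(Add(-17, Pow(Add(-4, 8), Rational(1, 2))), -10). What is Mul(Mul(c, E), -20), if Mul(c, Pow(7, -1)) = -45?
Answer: -157500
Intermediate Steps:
c = -315 (c = Mul(7, -45) = -315)
E = -25 (E = Add(Add(-17, Pow(4, Rational(1, 2))), -10) = Add(Add(-17, 2), -10) = Add(-15, -10) = -25)
Mul(Mul(c, E), -20) = Mul(Mul(-315, -25), -20) = Mul(7875, -20) = -157500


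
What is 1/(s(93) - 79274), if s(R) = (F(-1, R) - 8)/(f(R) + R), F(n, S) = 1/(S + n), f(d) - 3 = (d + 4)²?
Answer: -174892/13864388555 ≈ -1.2614e-5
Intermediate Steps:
f(d) = 3 + (4 + d)² (f(d) = 3 + (d + 4)² = 3 + (4 + d)²)
s(R) = (-8 + 1/(-1 + R))/(3 + R + (4 + R)²) (s(R) = (1/(R - 1) - 8)/((3 + (4 + R)²) + R) = (1/(-1 + R) - 8)/(3 + R + (4 + R)²) = (-8 + 1/(-1 + R))/(3 + R + (4 + R)²))
1/(s(93) - 79274) = 1/((9 - 8*93)/((-1 + 93)*(3 + 93 + (4 + 93)²)) - 79274) = 1/((9 - 744)/(92*(3 + 93 + 97²)) - 79274) = 1/((1/92)*(-735)/(3 + 93 + 9409) - 79274) = 1/((1/92)*(-735)/9505 - 79274) = 1/((1/92)*(1/9505)*(-735) - 79274) = 1/(-147/174892 - 79274) = 1/(-13864388555/174892) = -174892/13864388555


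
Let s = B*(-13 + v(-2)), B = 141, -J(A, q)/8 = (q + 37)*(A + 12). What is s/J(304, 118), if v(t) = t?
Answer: 423/78368 ≈ 0.0053976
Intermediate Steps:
J(A, q) = -8*(12 + A)*(37 + q) (J(A, q) = -8*(q + 37)*(A + 12) = -8*(37 + q)*(12 + A) = -8*(12 + A)*(37 + q))
s = -2115 (s = 141*(-13 - 2) = 141*(-15) = -2115)
s/J(304, 118) = -2115/(-3552 - 296*304 - 96*118 - 8*304*118) = -2115/(-3552 - 89984 - 11328 - 286976) = -2115/(-391840) = -2115*(-1/391840) = 423/78368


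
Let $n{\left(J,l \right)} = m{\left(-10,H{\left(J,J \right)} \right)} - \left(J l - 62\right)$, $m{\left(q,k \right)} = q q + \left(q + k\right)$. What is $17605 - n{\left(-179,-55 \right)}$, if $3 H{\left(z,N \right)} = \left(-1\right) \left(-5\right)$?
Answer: $\frac{81889}{3} \approx 27296.0$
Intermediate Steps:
$H{\left(z,N \right)} = \frac{5}{3}$ ($H{\left(z,N \right)} = \frac{\left(-1\right) \left(-5\right)}{3} = \frac{1}{3} \cdot 5 = \frac{5}{3}$)
$m{\left(q,k \right)} = k + q + q^{2}$ ($m{\left(q,k \right)} = q^{2} + \left(k + q\right) = k + q + q^{2}$)
$n{\left(J,l \right)} = \frac{461}{3} - J l$ ($n{\left(J,l \right)} = \left(\frac{5}{3} - 10 + \left(-10\right)^{2}\right) - \left(J l - 62\right) = \left(\frac{5}{3} - 10 + 100\right) - \left(-62 + J l\right) = \frac{275}{3} - \left(-62 + J l\right) = \frac{461}{3} - J l$)
$17605 - n{\left(-179,-55 \right)} = 17605 - \left(\frac{461}{3} - \left(-179\right) \left(-55\right)\right) = 17605 - \left(\frac{461}{3} - 9845\right) = 17605 - - \frac{29074}{3} = 17605 + \frac{29074}{3} = \frac{81889}{3}$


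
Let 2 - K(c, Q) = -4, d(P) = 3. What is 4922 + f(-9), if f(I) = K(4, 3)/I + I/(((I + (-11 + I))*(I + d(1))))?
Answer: 856303/174 ≈ 4921.3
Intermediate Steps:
K(c, Q) = 6 (K(c, Q) = 2 - 1*(-4) = 2 + 4 = 6)
f(I) = 6/I + I/((-11 + 2*I)*(3 + I)) (f(I) = 6/I + I/(((I + (-11 + I))*(I + 3))) = 6/I + I/(((-11 + 2*I)*(3 + I))) = 6/I + I*(1/((-11 + 2*I)*(3 + I))) = 6/I + I/((-11 + 2*I)*(3 + I)))
4922 + f(-9) = 4922 + (-198 - 30*(-9) + 13*(-9)²)/((-9)*(-33 - 5*(-9) + 2*(-9)²)) = 4922 - (-198 + 270 + 13*81)/(9*(-33 + 45 + 2*81)) = 4922 - (-198 + 270 + 1053)/(9*(-33 + 45 + 162)) = 4922 - ⅑*1125/174 = 4922 - ⅑*1/174*1125 = 4922 - 125/174 = 856303/174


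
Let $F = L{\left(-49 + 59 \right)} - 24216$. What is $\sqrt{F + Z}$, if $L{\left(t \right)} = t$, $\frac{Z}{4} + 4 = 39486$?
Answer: $3 \sqrt{14858} \approx 365.68$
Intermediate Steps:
$Z = 157928$ ($Z = -16 + 4 \cdot 39486 = -16 + 157944 = 157928$)
$F = -24206$ ($F = \left(-49 + 59\right) - 24216 = 10 - 24216 = -24206$)
$\sqrt{F + Z} = \sqrt{-24206 + 157928} = \sqrt{133722} = 3 \sqrt{14858}$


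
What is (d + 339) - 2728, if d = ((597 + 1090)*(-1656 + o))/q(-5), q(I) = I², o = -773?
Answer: -4157448/25 ≈ -1.6630e+5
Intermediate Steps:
d = -4097723/25 (d = ((597 + 1090)*(-1656 - 773))/((-5)²) = (1687*(-2429))/25 = -4097723*1/25 = -4097723/25 ≈ -1.6391e+5)
(d + 339) - 2728 = (-4097723/25 + 339) - 2728 = -4089248/25 - 2728 = -4157448/25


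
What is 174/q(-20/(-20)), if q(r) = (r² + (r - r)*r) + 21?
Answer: 87/11 ≈ 7.9091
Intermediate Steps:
q(r) = 21 + r² (q(r) = (r² + 0*r) + 21 = (r² + 0) + 21 = r² + 21 = 21 + r²)
174/q(-20/(-20)) = 174/(21 + (-20/(-20))²) = 174/(21 + (-20*(-1/20))²) = 174/(21 + 1²) = 174/(21 + 1) = 174/22 = 174*(1/22) = 87/11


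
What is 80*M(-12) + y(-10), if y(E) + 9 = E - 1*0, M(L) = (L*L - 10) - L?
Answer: 11661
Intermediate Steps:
M(L) = -10 + L**2 - L (M(L) = (L**2 - 10) - L = (-10 + L**2) - L = -10 + L**2 - L)
y(E) = -9 + E (y(E) = -9 + (E - 1*0) = -9 + (E + 0) = -9 + E)
80*M(-12) + y(-10) = 80*(-10 + (-12)**2 - 1*(-12)) + (-9 - 10) = 80*(-10 + 144 + 12) - 19 = 80*146 - 19 = 11680 - 19 = 11661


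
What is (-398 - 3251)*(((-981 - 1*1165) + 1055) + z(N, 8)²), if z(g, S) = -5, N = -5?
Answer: 3889834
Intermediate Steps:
(-398 - 3251)*(((-981 - 1*1165) + 1055) + z(N, 8)²) = (-398 - 3251)*(((-981 - 1*1165) + 1055) + (-5)²) = -3649*(((-981 - 1165) + 1055) + 25) = -3649*((-2146 + 1055) + 25) = -3649*(-1091 + 25) = -3649*(-1066) = 3889834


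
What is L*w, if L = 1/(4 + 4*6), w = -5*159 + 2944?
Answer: 307/4 ≈ 76.750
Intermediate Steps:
w = 2149 (w = -795 + 2944 = 2149)
L = 1/28 (L = 1/(4 + 24) = 1/28 ≈ 0.035714)
L*w = (1/28)*2149 = 307/4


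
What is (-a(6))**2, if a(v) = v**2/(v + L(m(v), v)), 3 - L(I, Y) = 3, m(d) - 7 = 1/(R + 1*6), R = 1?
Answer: 36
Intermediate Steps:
m(d) = 50/7 (m(d) = 7 + 1/(1 + 1*6) = 7 + 1/(1 + 6) = 7 + 1/7 = 50/7)
L(I, Y) = 0 (L(I, Y) = 3 - 1*3 = 3 - 3 = 0)
a(v) = v (a(v) = v**2/(v + 0) = v**2/v = v)
(-a(6))**2 = (-1*6)**2 = (-6)**2 = 36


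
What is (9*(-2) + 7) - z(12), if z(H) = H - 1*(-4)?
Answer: -27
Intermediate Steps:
z(H) = 4 + H (z(H) = H + 4 = 4 + H)
(9*(-2) + 7) - z(12) = (9*(-2) + 7) - (4 + 12) = (-18 + 7) - 1*16 = -11 - 16 = -27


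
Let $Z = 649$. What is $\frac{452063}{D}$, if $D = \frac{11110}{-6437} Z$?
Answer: $- \frac{2909929531}{7210390} \approx -403.57$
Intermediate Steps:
$D = - \frac{7210390}{6437}$ ($D = \frac{11110}{-6437} \cdot 649 = 11110 \left(- \frac{1}{6437}\right) 649 = \left(- \frac{11110}{6437}\right) 649 = - \frac{7210390}{6437} \approx -1120.1$)
$\frac{452063}{D} = \frac{452063}{- \frac{7210390}{6437}} = 452063 \left(- \frac{6437}{7210390}\right) = - \frac{2909929531}{7210390}$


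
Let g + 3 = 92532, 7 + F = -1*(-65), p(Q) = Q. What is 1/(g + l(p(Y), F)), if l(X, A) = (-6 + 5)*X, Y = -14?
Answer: 1/92543 ≈ 1.0806e-5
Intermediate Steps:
F = 58 (F = -7 - 1*(-65) = -7 + 65 = 58)
g = 92529 (g = -3 + 92532 = 92529)
l(X, A) = -X
1/(g + l(p(Y), F)) = 1/(92529 - 1*(-14)) = 1/(92529 + 14) = 1/92543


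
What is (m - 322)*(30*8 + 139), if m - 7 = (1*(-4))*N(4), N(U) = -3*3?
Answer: -105741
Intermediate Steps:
N(U) = -9
m = 43 (m = 7 + (1*(-4))*(-9) = 7 - 4*(-9) = 7 + 36 = 43)
(m - 322)*(30*8 + 139) = (43 - 322)*(30*8 + 139) = -279*(240 + 139) = -279*379 = -105741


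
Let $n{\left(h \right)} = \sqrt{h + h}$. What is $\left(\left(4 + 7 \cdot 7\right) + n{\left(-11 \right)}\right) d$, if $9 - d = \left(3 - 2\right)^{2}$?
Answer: $424 + 8 i \sqrt{22} \approx 424.0 + 37.523 i$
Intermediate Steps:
$n{\left(h \right)} = \sqrt{2} \sqrt{h}$ ($n{\left(h \right)} = \sqrt{2 h} = \sqrt{2} \sqrt{h}$)
$d = 8$ ($d = 9 - \left(3 - 2\right)^{2} = 9 - 1^{2} = 9 - 1 = 8$)
$\left(\left(4 + 7 \cdot 7\right) + n{\left(-11 \right)}\right) d = \left(\left(4 + 7 \cdot 7\right) + \sqrt{2} \sqrt{-11}\right) 8 = \left(\left(4 + 49\right) + \sqrt{2} i \sqrt{11}\right) 8 = \left(53 + i \sqrt{22}\right) 8 = 424 + 8 i \sqrt{22}$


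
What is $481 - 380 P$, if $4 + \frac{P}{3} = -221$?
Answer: $256981$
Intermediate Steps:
$P = -675$ ($P = -12 + 3 \left(-221\right) = -12 - 663 = -675$)
$481 - 380 P = 481 - -256500 = 481 + 256500 = 256981$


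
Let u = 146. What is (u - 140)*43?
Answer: 258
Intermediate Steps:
(u - 140)*43 = (146 - 140)*43 = 6*43 = 258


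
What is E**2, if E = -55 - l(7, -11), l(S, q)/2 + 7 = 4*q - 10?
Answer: 4489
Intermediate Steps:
l(S, q) = -34 + 8*q (l(S, q) = -14 + 2*(4*q - 10) = -14 + 2*(-10 + 4*q) = -14 + (-20 + 8*q) = -34 + 8*q)
E = 67 (E = -55 - (-34 + 8*(-11)) = -55 - (-34 - 88) = -55 - 1*(-122) = -55 + 122 = 67)
E**2 = 67**2 = 4489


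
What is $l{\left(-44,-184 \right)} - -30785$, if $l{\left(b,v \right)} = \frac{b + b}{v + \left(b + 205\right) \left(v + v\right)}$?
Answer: $\frac{228701776}{7429} \approx 30785.0$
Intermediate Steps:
$l{\left(b,v \right)} = \frac{2 b}{v + 2 v \left(205 + b\right)}$ ($l{\left(b,v \right)} = \frac{2 b}{v + \left(205 + b\right) 2 v} = \frac{2 b}{v + 2 v \left(205 + b\right)}$)
$l{\left(-44,-184 \right)} - -30785 = 2 \left(-44\right) \frac{1}{-184} \frac{1}{411 + 2 \left(-44\right)} - -30785 = 2 \left(-44\right) \left(- \frac{1}{184}\right) \frac{1}{411 - 88} + 30785 = 2 \left(-44\right) \left(- \frac{1}{184}\right) \frac{1}{323} + 30785 = \frac{11}{7429} + 30785 = \frac{228701776}{7429}$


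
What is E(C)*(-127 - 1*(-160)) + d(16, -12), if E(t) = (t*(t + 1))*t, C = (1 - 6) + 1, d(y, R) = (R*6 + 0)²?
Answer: 3600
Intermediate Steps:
d(y, R) = 36*R² (d(y, R) = (6*R + 0)² = (6*R)² = 36*R²)
C = -4 (C = -5 + 1 = -4)
E(t) = t²*(1 + t) (E(t) = (t*(1 + t))*t = t²*(1 + t))
E(C)*(-127 - 1*(-160)) + d(16, -12) = ((-4)²*(1 - 4))*(-127 - 1*(-160)) + 36*(-12)² = (16*(-3))*(-127 + 160) + 36*144 = -48*33 + 5184 = -1584 + 5184 = 3600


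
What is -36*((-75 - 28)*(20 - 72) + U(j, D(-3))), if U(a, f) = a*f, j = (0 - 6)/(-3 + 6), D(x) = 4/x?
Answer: -192912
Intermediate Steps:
j = -2 (j = -6/3 = -6*1/3 = -2)
-36*((-75 - 28)*(20 - 72) + U(j, D(-3))) = -36*((-75 - 28)*(20 - 72) - 8/(-3)) = -36*(-103*(-52) - 8*(-1)/3) = -36*(5356 - 2*(-4/3)) = -36*(5356 + 8/3) = -36*16076/3 = -192912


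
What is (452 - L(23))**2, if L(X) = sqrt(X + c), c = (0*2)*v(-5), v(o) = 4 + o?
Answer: (452 - sqrt(23))**2 ≈ 1.9999e+5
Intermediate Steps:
c = 0 (c = (0*2)*(4 - 5) = 0*(-1) = 0)
L(X) = sqrt(X) (L(X) = sqrt(X + 0) = sqrt(X))
(452 - L(23))**2 = (452 - sqrt(23))**2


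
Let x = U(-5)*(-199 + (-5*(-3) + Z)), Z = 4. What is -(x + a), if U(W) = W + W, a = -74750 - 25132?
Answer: 98082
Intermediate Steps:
a = -99882
U(W) = 2*W
x = 1800 (x = (2*(-5))*(-199 + (-5*(-3) + 4)) = -10*(-199 + (15 + 4)) = -10*(-199 + 19) = -10*(-180) = 1800)
-(x + a) = -(1800 - 99882) = -1*(-98082) = 98082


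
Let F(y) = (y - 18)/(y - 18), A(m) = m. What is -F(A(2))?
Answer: -1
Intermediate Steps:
F(y) = 1 (F(y) = (-18 + y)/(-18 + y) = 1)
-F(A(2)) = -1*1 = -1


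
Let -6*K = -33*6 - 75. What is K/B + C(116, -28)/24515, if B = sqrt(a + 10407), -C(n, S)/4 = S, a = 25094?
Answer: 112/24515 + 91*sqrt(35501)/71002 ≈ 0.24605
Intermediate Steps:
C(n, S) = -4*S
B = sqrt(35501) (B = sqrt(25094 + 10407) = sqrt(35501) ≈ 188.42)
K = 91/2 (K = -(-33*6 - 75)/6 = -(-198 - 75)/6 = -1/6*(-273) = 91/2 ≈ 45.500)
K/B + C(116, -28)/24515 = 91/(2*(sqrt(35501))) - 4*(-28)/24515 = 91*(sqrt(35501)/35501)/2 + 112*(1/24515) = 91*sqrt(35501)/71002 + 112/24515 = 112/24515 + 91*sqrt(35501)/71002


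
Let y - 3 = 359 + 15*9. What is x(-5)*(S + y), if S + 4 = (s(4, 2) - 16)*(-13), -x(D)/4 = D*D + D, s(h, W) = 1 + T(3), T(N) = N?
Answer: -51920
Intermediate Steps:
s(h, W) = 4 (s(h, W) = 1 + 3 = 4)
x(D) = -4*D - 4*D**2 (x(D) = -4*(D*D + D) = -4*(D**2 + D) = -4*(D + D**2) = -4*D - 4*D**2)
y = 497 (y = 3 + (359 + 15*9) = 3 + (359 + 135) = 3 + 494 = 497)
S = 152 (S = -4 + (4 - 16)*(-13) = -4 - 12*(-13) = -4 + 156 = 152)
x(-5)*(S + y) = (-4*(-5)*(1 - 5))*(152 + 497) = -4*(-5)*(-4)*649 = -80*649 = -51920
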